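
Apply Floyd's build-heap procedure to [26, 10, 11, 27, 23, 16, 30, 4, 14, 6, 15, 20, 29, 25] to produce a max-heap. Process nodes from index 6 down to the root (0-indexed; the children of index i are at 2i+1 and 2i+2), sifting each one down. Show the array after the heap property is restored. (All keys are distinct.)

sift down from index 6: already satisfies heap property
sift down from index 5:
  16 vs larger child 29 at index 12, swap → [26, 10, 11, 27, 23, 29, 30, 4, 14, 6, 15, 20, 16, 25]
sift down from index 4: already satisfies heap property
sift down from index 3: already satisfies heap property
sift down from index 2:
  11 vs larger child 30 at index 6, swap → [26, 10, 30, 27, 23, 29, 11, 4, 14, 6, 15, 20, 16, 25]
  11 vs only child 25 at index 13, swap → [26, 10, 30, 27, 23, 29, 25, 4, 14, 6, 15, 20, 16, 11]
sift down from index 1:
  10 vs larger child 27 at index 3, swap → [26, 27, 30, 10, 23, 29, 25, 4, 14, 6, 15, 20, 16, 11]
  10 vs larger child 14 at index 8, swap → [26, 27, 30, 14, 23, 29, 25, 4, 10, 6, 15, 20, 16, 11]
sift down from index 0:
  26 vs larger child 30 at index 2, swap → [30, 27, 26, 14, 23, 29, 25, 4, 10, 6, 15, 20, 16, 11]
  26 vs larger child 29 at index 5, swap → [30, 27, 29, 14, 23, 26, 25, 4, 10, 6, 15, 20, 16, 11]

[30, 27, 29, 14, 23, 26, 25, 4, 10, 6, 15, 20, 16, 11]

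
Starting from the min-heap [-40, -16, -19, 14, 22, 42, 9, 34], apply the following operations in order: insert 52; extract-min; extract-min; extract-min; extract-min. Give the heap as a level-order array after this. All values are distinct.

insert 52:
  append 52 at index 8 → [-40, -16, -19, 14, 22, 42, 9, 34, 52] (no swap needed)
extract-min → returns -40:
  remove root -40; move last element 52 to root → [52, -16, -19, 14, 22, 42, 9, 34]
  52 vs smaller child -19 at index 2, swap → [-19, -16, 52, 14, 22, 42, 9, 34]
  52 vs smaller child 9 at index 6, swap → [-19, -16, 9, 14, 22, 42, 52, 34]
extract-min → returns -19:
  remove root -19; move last element 34 to root → [34, -16, 9, 14, 22, 42, 52]
  34 vs smaller child -16 at index 1, swap → [-16, 34, 9, 14, 22, 42, 52]
  34 vs smaller child 14 at index 3, swap → [-16, 14, 9, 34, 22, 42, 52]
extract-min → returns -16:
  remove root -16; move last element 52 to root → [52, 14, 9, 34, 22, 42]
  52 vs smaller child 9 at index 2, swap → [9, 14, 52, 34, 22, 42]
  52 vs only child 42 at index 5, swap → [9, 14, 42, 34, 22, 52]
extract-min → returns 9:
  remove root 9; move last element 52 to root → [52, 14, 42, 34, 22]
  52 vs smaller child 14 at index 1, swap → [14, 52, 42, 34, 22]
  52 vs smaller child 22 at index 4, swap → [14, 22, 42, 34, 52]

[14, 22, 42, 34, 52]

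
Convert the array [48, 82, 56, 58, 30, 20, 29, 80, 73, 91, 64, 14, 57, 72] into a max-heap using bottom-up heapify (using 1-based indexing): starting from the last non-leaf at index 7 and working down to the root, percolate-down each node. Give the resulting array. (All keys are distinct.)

sift down from index 7:
  29 vs only child 72 at index 14, swap → [48, 82, 56, 58, 30, 20, 72, 80, 73, 91, 64, 14, 57, 29]
sift down from index 6:
  20 vs larger child 57 at index 13, swap → [48, 82, 56, 58, 30, 57, 72, 80, 73, 91, 64, 14, 20, 29]
sift down from index 5:
  30 vs larger child 91 at index 10, swap → [48, 82, 56, 58, 91, 57, 72, 80, 73, 30, 64, 14, 20, 29]
sift down from index 4:
  58 vs larger child 80 at index 8, swap → [48, 82, 56, 80, 91, 57, 72, 58, 73, 30, 64, 14, 20, 29]
sift down from index 3:
  56 vs larger child 72 at index 7, swap → [48, 82, 72, 80, 91, 57, 56, 58, 73, 30, 64, 14, 20, 29]
sift down from index 2:
  82 vs larger child 91 at index 5, swap → [48, 91, 72, 80, 82, 57, 56, 58, 73, 30, 64, 14, 20, 29]
sift down from index 1:
  48 vs larger child 91 at index 2, swap → [91, 48, 72, 80, 82, 57, 56, 58, 73, 30, 64, 14, 20, 29]
  48 vs larger child 82 at index 5, swap → [91, 82, 72, 80, 48, 57, 56, 58, 73, 30, 64, 14, 20, 29]
  48 vs larger child 64 at index 11, swap → [91, 82, 72, 80, 64, 57, 56, 58, 73, 30, 48, 14, 20, 29]

[91, 82, 72, 80, 64, 57, 56, 58, 73, 30, 48, 14, 20, 29]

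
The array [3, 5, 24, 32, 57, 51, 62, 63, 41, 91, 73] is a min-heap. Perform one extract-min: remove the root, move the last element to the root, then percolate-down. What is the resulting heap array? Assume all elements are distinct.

[5, 32, 24, 41, 57, 51, 62, 63, 73, 91]

remove root 3; move last element 73 to root → [73, 5, 24, 32, 57, 51, 62, 63, 41, 91]
73 vs smaller child 5 at index 1, swap → [5, 73, 24, 32, 57, 51, 62, 63, 41, 91]
73 vs smaller child 32 at index 3, swap → [5, 32, 24, 73, 57, 51, 62, 63, 41, 91]
73 vs smaller child 41 at index 8, swap → [5, 32, 24, 41, 57, 51, 62, 63, 73, 91]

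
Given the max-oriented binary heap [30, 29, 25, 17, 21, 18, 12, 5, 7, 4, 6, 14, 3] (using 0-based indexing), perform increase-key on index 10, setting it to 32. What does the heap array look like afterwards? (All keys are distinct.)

set index 10 from 6 to 32 → [30, 29, 25, 17, 21, 18, 12, 5, 7, 4, 32, 14, 3]
32 > parent 21 at index 4, swap → [30, 29, 25, 17, 32, 18, 12, 5, 7, 4, 21, 14, 3]
32 > parent 29 at index 1, swap → [30, 32, 25, 17, 29, 18, 12, 5, 7, 4, 21, 14, 3]
32 > parent 30 at index 0, swap → [32, 30, 25, 17, 29, 18, 12, 5, 7, 4, 21, 14, 3]

[32, 30, 25, 17, 29, 18, 12, 5, 7, 4, 21, 14, 3]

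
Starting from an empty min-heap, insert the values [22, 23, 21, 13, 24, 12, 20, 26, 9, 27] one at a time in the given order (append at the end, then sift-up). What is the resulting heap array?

[9, 12, 13, 21, 24, 22, 20, 26, 23, 27]

Insert 22:
  append 22 at index 0 → [22] (no swap needed)
Insert 23:
  append 23 at index 1 → [22, 23] (no swap needed)
Insert 21:
  append 21 at index 2 → [22, 23, 21]
  21 < parent 22 at index 0, swap → [21, 23, 22]
Insert 13:
  append 13 at index 3 → [21, 23, 22, 13]
  13 < parent 23 at index 1, swap → [21, 13, 22, 23]
  13 < parent 21 at index 0, swap → [13, 21, 22, 23]
Insert 24:
  append 24 at index 4 → [13, 21, 22, 23, 24] (no swap needed)
Insert 12:
  append 12 at index 5 → [13, 21, 22, 23, 24, 12]
  12 < parent 22 at index 2, swap → [13, 21, 12, 23, 24, 22]
  12 < parent 13 at index 0, swap → [12, 21, 13, 23, 24, 22]
Insert 20:
  append 20 at index 6 → [12, 21, 13, 23, 24, 22, 20] (no swap needed)
Insert 26:
  append 26 at index 7 → [12, 21, 13, 23, 24, 22, 20, 26] (no swap needed)
Insert 9:
  append 9 at index 8 → [12, 21, 13, 23, 24, 22, 20, 26, 9]
  9 < parent 23 at index 3, swap → [12, 21, 13, 9, 24, 22, 20, 26, 23]
  9 < parent 21 at index 1, swap → [12, 9, 13, 21, 24, 22, 20, 26, 23]
  9 < parent 12 at index 0, swap → [9, 12, 13, 21, 24, 22, 20, 26, 23]
Insert 27:
  append 27 at index 9 → [9, 12, 13, 21, 24, 22, 20, 26, 23, 27] (no swap needed)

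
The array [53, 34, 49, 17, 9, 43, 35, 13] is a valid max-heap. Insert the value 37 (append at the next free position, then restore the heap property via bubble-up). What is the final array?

append 37 at index 8 → [53, 34, 49, 17, 9, 43, 35, 13, 37]
37 > parent 17 at index 3, swap → [53, 34, 49, 37, 9, 43, 35, 13, 17]
37 > parent 34 at index 1, swap → [53, 37, 49, 34, 9, 43, 35, 13, 17]

[53, 37, 49, 34, 9, 43, 35, 13, 17]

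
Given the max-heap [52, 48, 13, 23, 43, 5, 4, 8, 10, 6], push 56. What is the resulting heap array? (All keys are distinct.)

[56, 52, 13, 23, 48, 5, 4, 8, 10, 6, 43]

append 56 at index 10 → [52, 48, 13, 23, 43, 5, 4, 8, 10, 6, 56]
56 > parent 43 at index 4, swap → [52, 48, 13, 23, 56, 5, 4, 8, 10, 6, 43]
56 > parent 48 at index 1, swap → [52, 56, 13, 23, 48, 5, 4, 8, 10, 6, 43]
56 > parent 52 at index 0, swap → [56, 52, 13, 23, 48, 5, 4, 8, 10, 6, 43]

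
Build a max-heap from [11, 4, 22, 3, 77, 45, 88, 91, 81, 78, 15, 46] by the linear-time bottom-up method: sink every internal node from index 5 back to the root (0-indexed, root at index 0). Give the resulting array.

sift down from index 5:
  45 vs only child 46 at index 11, swap → [11, 4, 22, 3, 77, 46, 88, 91, 81, 78, 15, 45]
sift down from index 4:
  77 vs larger child 78 at index 9, swap → [11, 4, 22, 3, 78, 46, 88, 91, 81, 77, 15, 45]
sift down from index 3:
  3 vs larger child 91 at index 7, swap → [11, 4, 22, 91, 78, 46, 88, 3, 81, 77, 15, 45]
sift down from index 2:
  22 vs larger child 88 at index 6, swap → [11, 4, 88, 91, 78, 46, 22, 3, 81, 77, 15, 45]
sift down from index 1:
  4 vs larger child 91 at index 3, swap → [11, 91, 88, 4, 78, 46, 22, 3, 81, 77, 15, 45]
  4 vs larger child 81 at index 8, swap → [11, 91, 88, 81, 78, 46, 22, 3, 4, 77, 15, 45]
sift down from index 0:
  11 vs larger child 91 at index 1, swap → [91, 11, 88, 81, 78, 46, 22, 3, 4, 77, 15, 45]
  11 vs larger child 81 at index 3, swap → [91, 81, 88, 11, 78, 46, 22, 3, 4, 77, 15, 45]

[91, 81, 88, 11, 78, 46, 22, 3, 4, 77, 15, 45]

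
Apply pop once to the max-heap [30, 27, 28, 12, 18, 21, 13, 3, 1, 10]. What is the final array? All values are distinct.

[28, 27, 21, 12, 18, 10, 13, 3, 1]

remove root 30; move last element 10 to root → [10, 27, 28, 12, 18, 21, 13, 3, 1]
10 vs larger child 28 at index 2, swap → [28, 27, 10, 12, 18, 21, 13, 3, 1]
10 vs larger child 21 at index 5, swap → [28, 27, 21, 12, 18, 10, 13, 3, 1]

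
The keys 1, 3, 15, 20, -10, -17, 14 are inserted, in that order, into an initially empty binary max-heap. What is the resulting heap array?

Insert 1:
  append 1 at index 0 → [1] (no swap needed)
Insert 3:
  append 3 at index 1 → [1, 3]
  3 > parent 1 at index 0, swap → [3, 1]
Insert 15:
  append 15 at index 2 → [3, 1, 15]
  15 > parent 3 at index 0, swap → [15, 1, 3]
Insert 20:
  append 20 at index 3 → [15, 1, 3, 20]
  20 > parent 1 at index 1, swap → [15, 20, 3, 1]
  20 > parent 15 at index 0, swap → [20, 15, 3, 1]
Insert -10:
  append -10 at index 4 → [20, 15, 3, 1, -10] (no swap needed)
Insert -17:
  append -17 at index 5 → [20, 15, 3, 1, -10, -17] (no swap needed)
Insert 14:
  append 14 at index 6 → [20, 15, 3, 1, -10, -17, 14]
  14 > parent 3 at index 2, swap → [20, 15, 14, 1, -10, -17, 3]

[20, 15, 14, 1, -10, -17, 3]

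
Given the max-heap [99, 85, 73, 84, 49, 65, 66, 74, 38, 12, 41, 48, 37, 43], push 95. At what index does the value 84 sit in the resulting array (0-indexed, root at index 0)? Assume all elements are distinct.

3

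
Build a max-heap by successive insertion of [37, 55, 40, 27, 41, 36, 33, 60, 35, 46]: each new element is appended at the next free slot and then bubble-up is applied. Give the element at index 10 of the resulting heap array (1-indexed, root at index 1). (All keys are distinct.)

Insert 37:
  append 37 at index 1 → [37] (no swap needed)
Insert 55:
  append 55 at index 2 → [37, 55]
  55 > parent 37 at index 1, swap → [55, 37]
Insert 40:
  append 40 at index 3 → [55, 37, 40] (no swap needed)
Insert 27:
  append 27 at index 4 → [55, 37, 40, 27] (no swap needed)
Insert 41:
  append 41 at index 5 → [55, 37, 40, 27, 41]
  41 > parent 37 at index 2, swap → [55, 41, 40, 27, 37]
Insert 36:
  append 36 at index 6 → [55, 41, 40, 27, 37, 36] (no swap needed)
Insert 33:
  append 33 at index 7 → [55, 41, 40, 27, 37, 36, 33] (no swap needed)
Insert 60:
  append 60 at index 8 → [55, 41, 40, 27, 37, 36, 33, 60]
  60 > parent 27 at index 4, swap → [55, 41, 40, 60, 37, 36, 33, 27]
  60 > parent 41 at index 2, swap → [55, 60, 40, 41, 37, 36, 33, 27]
  60 > parent 55 at index 1, swap → [60, 55, 40, 41, 37, 36, 33, 27]
Insert 35:
  append 35 at index 9 → [60, 55, 40, 41, 37, 36, 33, 27, 35] (no swap needed)
Insert 46:
  append 46 at index 10 → [60, 55, 40, 41, 37, 36, 33, 27, 35, 46]
  46 > parent 37 at index 5, swap → [60, 55, 40, 41, 46, 36, 33, 27, 35, 37]
resulting array: [60, 55, 40, 41, 46, 36, 33, 27, 35, 37]

37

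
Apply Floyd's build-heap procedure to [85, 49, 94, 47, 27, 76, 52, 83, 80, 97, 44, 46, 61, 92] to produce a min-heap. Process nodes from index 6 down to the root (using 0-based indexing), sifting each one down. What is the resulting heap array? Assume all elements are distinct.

[27, 44, 46, 47, 49, 61, 52, 83, 80, 97, 85, 76, 94, 92]

sift down from index 6: already satisfies heap property
sift down from index 5:
  76 vs smaller child 46 at index 11, swap → [85, 49, 94, 47, 27, 46, 52, 83, 80, 97, 44, 76, 61, 92]
sift down from index 4: already satisfies heap property
sift down from index 3: already satisfies heap property
sift down from index 2:
  94 vs smaller child 46 at index 5, swap → [85, 49, 46, 47, 27, 94, 52, 83, 80, 97, 44, 76, 61, 92]
  94 vs smaller child 61 at index 12, swap → [85, 49, 46, 47, 27, 61, 52, 83, 80, 97, 44, 76, 94, 92]
sift down from index 1:
  49 vs smaller child 27 at index 4, swap → [85, 27, 46, 47, 49, 61, 52, 83, 80, 97, 44, 76, 94, 92]
  49 vs smaller child 44 at index 10, swap → [85, 27, 46, 47, 44, 61, 52, 83, 80, 97, 49, 76, 94, 92]
sift down from index 0:
  85 vs smaller child 27 at index 1, swap → [27, 85, 46, 47, 44, 61, 52, 83, 80, 97, 49, 76, 94, 92]
  85 vs smaller child 44 at index 4, swap → [27, 44, 46, 47, 85, 61, 52, 83, 80, 97, 49, 76, 94, 92]
  85 vs smaller child 49 at index 10, swap → [27, 44, 46, 47, 49, 61, 52, 83, 80, 97, 85, 76, 94, 92]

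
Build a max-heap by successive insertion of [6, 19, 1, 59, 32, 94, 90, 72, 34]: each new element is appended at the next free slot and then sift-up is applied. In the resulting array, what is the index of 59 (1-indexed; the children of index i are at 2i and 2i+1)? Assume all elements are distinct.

7

Insert 6:
  append 6 at index 1 → [6] (no swap needed)
Insert 19:
  append 19 at index 2 → [6, 19]
  19 > parent 6 at index 1, swap → [19, 6]
Insert 1:
  append 1 at index 3 → [19, 6, 1] (no swap needed)
Insert 59:
  append 59 at index 4 → [19, 6, 1, 59]
  59 > parent 6 at index 2, swap → [19, 59, 1, 6]
  59 > parent 19 at index 1, swap → [59, 19, 1, 6]
Insert 32:
  append 32 at index 5 → [59, 19, 1, 6, 32]
  32 > parent 19 at index 2, swap → [59, 32, 1, 6, 19]
Insert 94:
  append 94 at index 6 → [59, 32, 1, 6, 19, 94]
  94 > parent 1 at index 3, swap → [59, 32, 94, 6, 19, 1]
  94 > parent 59 at index 1, swap → [94, 32, 59, 6, 19, 1]
Insert 90:
  append 90 at index 7 → [94, 32, 59, 6, 19, 1, 90]
  90 > parent 59 at index 3, swap → [94, 32, 90, 6, 19, 1, 59]
Insert 72:
  append 72 at index 8 → [94, 32, 90, 6, 19, 1, 59, 72]
  72 > parent 6 at index 4, swap → [94, 32, 90, 72, 19, 1, 59, 6]
  72 > parent 32 at index 2, swap → [94, 72, 90, 32, 19, 1, 59, 6]
Insert 34:
  append 34 at index 9 → [94, 72, 90, 32, 19, 1, 59, 6, 34]
  34 > parent 32 at index 4, swap → [94, 72, 90, 34, 19, 1, 59, 6, 32]
resulting array: [94, 72, 90, 34, 19, 1, 59, 6, 32]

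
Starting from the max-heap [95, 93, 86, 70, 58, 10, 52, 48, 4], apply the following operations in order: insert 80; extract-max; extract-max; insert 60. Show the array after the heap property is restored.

insert 80:
  append 80 at index 9 → [95, 93, 86, 70, 58, 10, 52, 48, 4, 80]
  80 > parent 58 at index 4, swap → [95, 93, 86, 70, 80, 10, 52, 48, 4, 58]
extract-max → returns 95:
  remove root 95; move last element 58 to root → [58, 93, 86, 70, 80, 10, 52, 48, 4]
  58 vs larger child 93 at index 1, swap → [93, 58, 86, 70, 80, 10, 52, 48, 4]
  58 vs larger child 80 at index 4, swap → [93, 80, 86, 70, 58, 10, 52, 48, 4]
extract-max → returns 93:
  remove root 93; move last element 4 to root → [4, 80, 86, 70, 58, 10, 52, 48]
  4 vs larger child 86 at index 2, swap → [86, 80, 4, 70, 58, 10, 52, 48]
  4 vs larger child 52 at index 6, swap → [86, 80, 52, 70, 58, 10, 4, 48]
insert 60:
  append 60 at index 8 → [86, 80, 52, 70, 58, 10, 4, 48, 60] (no swap needed)

[86, 80, 52, 70, 58, 10, 4, 48, 60]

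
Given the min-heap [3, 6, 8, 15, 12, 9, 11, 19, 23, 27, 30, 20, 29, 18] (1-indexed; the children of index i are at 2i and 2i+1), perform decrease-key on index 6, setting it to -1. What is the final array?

[-1, 6, 3, 15, 12, 8, 11, 19, 23, 27, 30, 20, 29, 18]

set index 6 from 9 to -1 → [3, 6, 8, 15, 12, -1, 11, 19, 23, 27, 30, 20, 29, 18]
-1 < parent 8 at index 3, swap → [3, 6, -1, 15, 12, 8, 11, 19, 23, 27, 30, 20, 29, 18]
-1 < parent 3 at index 1, swap → [-1, 6, 3, 15, 12, 8, 11, 19, 23, 27, 30, 20, 29, 18]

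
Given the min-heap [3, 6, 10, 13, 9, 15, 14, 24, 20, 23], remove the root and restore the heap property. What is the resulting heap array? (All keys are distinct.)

remove root 3; move last element 23 to root → [23, 6, 10, 13, 9, 15, 14, 24, 20]
23 vs smaller child 6 at index 1, swap → [6, 23, 10, 13, 9, 15, 14, 24, 20]
23 vs smaller child 9 at index 4, swap → [6, 9, 10, 13, 23, 15, 14, 24, 20]

[6, 9, 10, 13, 23, 15, 14, 24, 20]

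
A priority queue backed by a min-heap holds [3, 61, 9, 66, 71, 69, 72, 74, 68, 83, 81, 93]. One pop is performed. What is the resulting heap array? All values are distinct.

[9, 61, 69, 66, 71, 93, 72, 74, 68, 83, 81]

remove root 3; move last element 93 to root → [93, 61, 9, 66, 71, 69, 72, 74, 68, 83, 81]
93 vs smaller child 9 at index 2, swap → [9, 61, 93, 66, 71, 69, 72, 74, 68, 83, 81]
93 vs smaller child 69 at index 5, swap → [9, 61, 69, 66, 71, 93, 72, 74, 68, 83, 81]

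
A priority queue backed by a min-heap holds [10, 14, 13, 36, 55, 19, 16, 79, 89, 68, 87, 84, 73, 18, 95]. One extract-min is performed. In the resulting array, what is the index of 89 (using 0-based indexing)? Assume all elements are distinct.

8

remove root 10; move last element 95 to root → [95, 14, 13, 36, 55, 19, 16, 79, 89, 68, 87, 84, 73, 18]
95 vs smaller child 13 at index 2, swap → [13, 14, 95, 36, 55, 19, 16, 79, 89, 68, 87, 84, 73, 18]
95 vs smaller child 16 at index 6, swap → [13, 14, 16, 36, 55, 19, 95, 79, 89, 68, 87, 84, 73, 18]
95 vs only child 18 at index 13, swap → [13, 14, 16, 36, 55, 19, 18, 79, 89, 68, 87, 84, 73, 95]
resulting array: [13, 14, 16, 36, 55, 19, 18, 79, 89, 68, 87, 84, 73, 95]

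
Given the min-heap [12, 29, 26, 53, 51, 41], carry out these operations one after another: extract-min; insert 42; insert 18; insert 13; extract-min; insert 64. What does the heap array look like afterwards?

extract-min → returns 12:
  remove root 12; move last element 41 to root → [41, 29, 26, 53, 51]
  41 vs smaller child 26 at index 2, swap → [26, 29, 41, 53, 51]
insert 42:
  append 42 at index 5 → [26, 29, 41, 53, 51, 42] (no swap needed)
insert 18:
  append 18 at index 6 → [26, 29, 41, 53, 51, 42, 18]
  18 < parent 41 at index 2, swap → [26, 29, 18, 53, 51, 42, 41]
  18 < parent 26 at index 0, swap → [18, 29, 26, 53, 51, 42, 41]
insert 13:
  append 13 at index 7 → [18, 29, 26, 53, 51, 42, 41, 13]
  13 < parent 53 at index 3, swap → [18, 29, 26, 13, 51, 42, 41, 53]
  13 < parent 29 at index 1, swap → [18, 13, 26, 29, 51, 42, 41, 53]
  13 < parent 18 at index 0, swap → [13, 18, 26, 29, 51, 42, 41, 53]
extract-min → returns 13:
  remove root 13; move last element 53 to root → [53, 18, 26, 29, 51, 42, 41]
  53 vs smaller child 18 at index 1, swap → [18, 53, 26, 29, 51, 42, 41]
  53 vs smaller child 29 at index 3, swap → [18, 29, 26, 53, 51, 42, 41]
insert 64:
  append 64 at index 7 → [18, 29, 26, 53, 51, 42, 41, 64] (no swap needed)

[18, 29, 26, 53, 51, 42, 41, 64]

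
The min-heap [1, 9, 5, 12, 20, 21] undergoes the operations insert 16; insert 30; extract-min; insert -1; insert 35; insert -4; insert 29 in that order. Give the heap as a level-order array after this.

insert 16:
  append 16 at index 6 → [1, 9, 5, 12, 20, 21, 16] (no swap needed)
insert 30:
  append 30 at index 7 → [1, 9, 5, 12, 20, 21, 16, 30] (no swap needed)
extract-min → returns 1:
  remove root 1; move last element 30 to root → [30, 9, 5, 12, 20, 21, 16]
  30 vs smaller child 5 at index 2, swap → [5, 9, 30, 12, 20, 21, 16]
  30 vs smaller child 16 at index 6, swap → [5, 9, 16, 12, 20, 21, 30]
insert -1:
  append -1 at index 7 → [5, 9, 16, 12, 20, 21, 30, -1]
  -1 < parent 12 at index 3, swap → [5, 9, 16, -1, 20, 21, 30, 12]
  -1 < parent 9 at index 1, swap → [5, -1, 16, 9, 20, 21, 30, 12]
  -1 < parent 5 at index 0, swap → [-1, 5, 16, 9, 20, 21, 30, 12]
insert 35:
  append 35 at index 8 → [-1, 5, 16, 9, 20, 21, 30, 12, 35] (no swap needed)
insert -4:
  append -4 at index 9 → [-1, 5, 16, 9, 20, 21, 30, 12, 35, -4]
  -4 < parent 20 at index 4, swap → [-1, 5, 16, 9, -4, 21, 30, 12, 35, 20]
  -4 < parent 5 at index 1, swap → [-1, -4, 16, 9, 5, 21, 30, 12, 35, 20]
  -4 < parent -1 at index 0, swap → [-4, -1, 16, 9, 5, 21, 30, 12, 35, 20]
insert 29:
  append 29 at index 10 → [-4, -1, 16, 9, 5, 21, 30, 12, 35, 20, 29] (no swap needed)

[-4, -1, 16, 9, 5, 21, 30, 12, 35, 20, 29]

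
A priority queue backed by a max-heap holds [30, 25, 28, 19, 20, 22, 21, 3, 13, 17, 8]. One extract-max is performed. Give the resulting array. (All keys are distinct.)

[28, 25, 22, 19, 20, 8, 21, 3, 13, 17]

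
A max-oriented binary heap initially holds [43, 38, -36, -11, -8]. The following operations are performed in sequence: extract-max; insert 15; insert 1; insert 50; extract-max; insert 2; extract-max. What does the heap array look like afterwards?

extract-max → returns 43:
  remove root 43; move last element -8 to root → [-8, 38, -36, -11]
  -8 vs larger child 38 at index 1, swap → [38, -8, -36, -11]
insert 15:
  append 15 at index 4 → [38, -8, -36, -11, 15]
  15 > parent -8 at index 1, swap → [38, 15, -36, -11, -8]
insert 1:
  append 1 at index 5 → [38, 15, -36, -11, -8, 1]
  1 > parent -36 at index 2, swap → [38, 15, 1, -11, -8, -36]
insert 50:
  append 50 at index 6 → [38, 15, 1, -11, -8, -36, 50]
  50 > parent 1 at index 2, swap → [38, 15, 50, -11, -8, -36, 1]
  50 > parent 38 at index 0, swap → [50, 15, 38, -11, -8, -36, 1]
extract-max → returns 50:
  remove root 50; move last element 1 to root → [1, 15, 38, -11, -8, -36]
  1 vs larger child 38 at index 2, swap → [38, 15, 1, -11, -8, -36]
insert 2:
  append 2 at index 6 → [38, 15, 1, -11, -8, -36, 2]
  2 > parent 1 at index 2, swap → [38, 15, 2, -11, -8, -36, 1]
extract-max → returns 38:
  remove root 38; move last element 1 to root → [1, 15, 2, -11, -8, -36]
  1 vs larger child 15 at index 1, swap → [15, 1, 2, -11, -8, -36]

[15, 1, 2, -11, -8, -36]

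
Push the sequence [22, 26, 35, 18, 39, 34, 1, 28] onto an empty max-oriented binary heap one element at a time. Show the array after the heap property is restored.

Insert 22:
  append 22 at index 0 → [22] (no swap needed)
Insert 26:
  append 26 at index 1 → [22, 26]
  26 > parent 22 at index 0, swap → [26, 22]
Insert 35:
  append 35 at index 2 → [26, 22, 35]
  35 > parent 26 at index 0, swap → [35, 22, 26]
Insert 18:
  append 18 at index 3 → [35, 22, 26, 18] (no swap needed)
Insert 39:
  append 39 at index 4 → [35, 22, 26, 18, 39]
  39 > parent 22 at index 1, swap → [35, 39, 26, 18, 22]
  39 > parent 35 at index 0, swap → [39, 35, 26, 18, 22]
Insert 34:
  append 34 at index 5 → [39, 35, 26, 18, 22, 34]
  34 > parent 26 at index 2, swap → [39, 35, 34, 18, 22, 26]
Insert 1:
  append 1 at index 6 → [39, 35, 34, 18, 22, 26, 1] (no swap needed)
Insert 28:
  append 28 at index 7 → [39, 35, 34, 18, 22, 26, 1, 28]
  28 > parent 18 at index 3, swap → [39, 35, 34, 28, 22, 26, 1, 18]

[39, 35, 34, 28, 22, 26, 1, 18]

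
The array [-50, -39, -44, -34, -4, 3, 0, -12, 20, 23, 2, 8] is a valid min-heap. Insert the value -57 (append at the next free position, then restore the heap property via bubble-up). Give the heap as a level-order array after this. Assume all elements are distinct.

[-57, -39, -50, -34, -4, -44, 0, -12, 20, 23, 2, 8, 3]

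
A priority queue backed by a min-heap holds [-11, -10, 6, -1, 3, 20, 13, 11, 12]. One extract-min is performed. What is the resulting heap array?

remove root -11; move last element 12 to root → [12, -10, 6, -1, 3, 20, 13, 11]
12 vs smaller child -10 at index 1, swap → [-10, 12, 6, -1, 3, 20, 13, 11]
12 vs smaller child -1 at index 3, swap → [-10, -1, 6, 12, 3, 20, 13, 11]
12 vs only child 11 at index 7, swap → [-10, -1, 6, 11, 3, 20, 13, 12]

[-10, -1, 6, 11, 3, 20, 13, 12]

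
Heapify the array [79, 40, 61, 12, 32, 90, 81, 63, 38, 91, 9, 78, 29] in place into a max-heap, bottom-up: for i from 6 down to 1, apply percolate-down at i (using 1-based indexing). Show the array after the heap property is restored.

sift down from index 6: already satisfies heap property
sift down from index 5:
  32 vs larger child 91 at index 10, swap → [79, 40, 61, 12, 91, 90, 81, 63, 38, 32, 9, 78, 29]
sift down from index 4:
  12 vs larger child 63 at index 8, swap → [79, 40, 61, 63, 91, 90, 81, 12, 38, 32, 9, 78, 29]
sift down from index 3:
  61 vs larger child 90 at index 6, swap → [79, 40, 90, 63, 91, 61, 81, 12, 38, 32, 9, 78, 29]
  61 vs larger child 78 at index 12, swap → [79, 40, 90, 63, 91, 78, 81, 12, 38, 32, 9, 61, 29]
sift down from index 2:
  40 vs larger child 91 at index 5, swap → [79, 91, 90, 63, 40, 78, 81, 12, 38, 32, 9, 61, 29]
sift down from index 1:
  79 vs larger child 91 at index 2, swap → [91, 79, 90, 63, 40, 78, 81, 12, 38, 32, 9, 61, 29]

[91, 79, 90, 63, 40, 78, 81, 12, 38, 32, 9, 61, 29]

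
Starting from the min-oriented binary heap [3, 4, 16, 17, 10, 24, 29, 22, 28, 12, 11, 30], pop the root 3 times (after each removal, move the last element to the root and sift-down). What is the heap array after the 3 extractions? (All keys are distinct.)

extract-min #1 returns 3:
  remove root 3; move last element 30 to root → [30, 4, 16, 17, 10, 24, 29, 22, 28, 12, 11]
  30 vs smaller child 4 at index 1, swap → [4, 30, 16, 17, 10, 24, 29, 22, 28, 12, 11]
  30 vs smaller child 10 at index 4, swap → [4, 10, 16, 17, 30, 24, 29, 22, 28, 12, 11]
  30 vs smaller child 11 at index 10, swap → [4, 10, 16, 17, 11, 24, 29, 22, 28, 12, 30]
extract-min #2 returns 4:
  remove root 4; move last element 30 to root → [30, 10, 16, 17, 11, 24, 29, 22, 28, 12]
  30 vs smaller child 10 at index 1, swap → [10, 30, 16, 17, 11, 24, 29, 22, 28, 12]
  30 vs smaller child 11 at index 4, swap → [10, 11, 16, 17, 30, 24, 29, 22, 28, 12]
  30 vs only child 12 at index 9, swap → [10, 11, 16, 17, 12, 24, 29, 22, 28, 30]
extract-min #3 returns 10:
  remove root 10; move last element 30 to root → [30, 11, 16, 17, 12, 24, 29, 22, 28]
  30 vs smaller child 11 at index 1, swap → [11, 30, 16, 17, 12, 24, 29, 22, 28]
  30 vs smaller child 12 at index 4, swap → [11, 12, 16, 17, 30, 24, 29, 22, 28]

[11, 12, 16, 17, 30, 24, 29, 22, 28]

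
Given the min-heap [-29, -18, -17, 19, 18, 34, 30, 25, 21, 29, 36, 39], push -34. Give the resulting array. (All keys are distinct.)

append -34 at index 12 → [-29, -18, -17, 19, 18, 34, 30, 25, 21, 29, 36, 39, -34]
-34 < parent 34 at index 5, swap → [-29, -18, -17, 19, 18, -34, 30, 25, 21, 29, 36, 39, 34]
-34 < parent -17 at index 2, swap → [-29, -18, -34, 19, 18, -17, 30, 25, 21, 29, 36, 39, 34]
-34 < parent -29 at index 0, swap → [-34, -18, -29, 19, 18, -17, 30, 25, 21, 29, 36, 39, 34]

[-34, -18, -29, 19, 18, -17, 30, 25, 21, 29, 36, 39, 34]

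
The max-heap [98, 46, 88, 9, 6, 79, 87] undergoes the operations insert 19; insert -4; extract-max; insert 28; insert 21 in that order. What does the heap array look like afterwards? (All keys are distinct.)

insert 19:
  append 19 at index 7 → [98, 46, 88, 9, 6, 79, 87, 19]
  19 > parent 9 at index 3, swap → [98, 46, 88, 19, 6, 79, 87, 9]
insert -4:
  append -4 at index 8 → [98, 46, 88, 19, 6, 79, 87, 9, -4] (no swap needed)
extract-max → returns 98:
  remove root 98; move last element -4 to root → [-4, 46, 88, 19, 6, 79, 87, 9]
  -4 vs larger child 88 at index 2, swap → [88, 46, -4, 19, 6, 79, 87, 9]
  -4 vs larger child 87 at index 6, swap → [88, 46, 87, 19, 6, 79, -4, 9]
insert 28:
  append 28 at index 8 → [88, 46, 87, 19, 6, 79, -4, 9, 28]
  28 > parent 19 at index 3, swap → [88, 46, 87, 28, 6, 79, -4, 9, 19]
insert 21:
  append 21 at index 9 → [88, 46, 87, 28, 6, 79, -4, 9, 19, 21]
  21 > parent 6 at index 4, swap → [88, 46, 87, 28, 21, 79, -4, 9, 19, 6]

[88, 46, 87, 28, 21, 79, -4, 9, 19, 6]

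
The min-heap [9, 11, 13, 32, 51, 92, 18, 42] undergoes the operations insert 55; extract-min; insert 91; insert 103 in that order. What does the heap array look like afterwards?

insert 55:
  append 55 at index 8 → [9, 11, 13, 32, 51, 92, 18, 42, 55] (no swap needed)
extract-min → returns 9:
  remove root 9; move last element 55 to root → [55, 11, 13, 32, 51, 92, 18, 42]
  55 vs smaller child 11 at index 1, swap → [11, 55, 13, 32, 51, 92, 18, 42]
  55 vs smaller child 32 at index 3, swap → [11, 32, 13, 55, 51, 92, 18, 42]
  55 vs only child 42 at index 7, swap → [11, 32, 13, 42, 51, 92, 18, 55]
insert 91:
  append 91 at index 8 → [11, 32, 13, 42, 51, 92, 18, 55, 91] (no swap needed)
insert 103:
  append 103 at index 9 → [11, 32, 13, 42, 51, 92, 18, 55, 91, 103] (no swap needed)

[11, 32, 13, 42, 51, 92, 18, 55, 91, 103]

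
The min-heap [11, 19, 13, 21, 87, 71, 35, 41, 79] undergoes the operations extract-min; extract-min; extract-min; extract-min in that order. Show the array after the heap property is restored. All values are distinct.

extract-min → returns 11:
  remove root 11; move last element 79 to root → [79, 19, 13, 21, 87, 71, 35, 41]
  79 vs smaller child 13 at index 2, swap → [13, 19, 79, 21, 87, 71, 35, 41]
  79 vs smaller child 35 at index 6, swap → [13, 19, 35, 21, 87, 71, 79, 41]
extract-min → returns 13:
  remove root 13; move last element 41 to root → [41, 19, 35, 21, 87, 71, 79]
  41 vs smaller child 19 at index 1, swap → [19, 41, 35, 21, 87, 71, 79]
  41 vs smaller child 21 at index 3, swap → [19, 21, 35, 41, 87, 71, 79]
extract-min → returns 19:
  remove root 19; move last element 79 to root → [79, 21, 35, 41, 87, 71]
  79 vs smaller child 21 at index 1, swap → [21, 79, 35, 41, 87, 71]
  79 vs smaller child 41 at index 3, swap → [21, 41, 35, 79, 87, 71]
extract-min → returns 21:
  remove root 21; move last element 71 to root → [71, 41, 35, 79, 87]
  71 vs smaller child 35 at index 2, swap → [35, 41, 71, 79, 87]

[35, 41, 71, 79, 87]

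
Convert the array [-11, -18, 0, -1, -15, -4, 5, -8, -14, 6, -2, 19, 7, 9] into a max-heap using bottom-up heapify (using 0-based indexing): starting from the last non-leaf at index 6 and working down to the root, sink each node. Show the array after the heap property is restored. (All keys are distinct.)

[19, 6, 9, -1, -2, 7, 5, -8, -14, -15, -18, -4, 0, -11]

sift down from index 6:
  5 vs only child 9 at index 13, swap → [-11, -18, 0, -1, -15, -4, 9, -8, -14, 6, -2, 19, 7, 5]
sift down from index 5:
  -4 vs larger child 19 at index 11, swap → [-11, -18, 0, -1, -15, 19, 9, -8, -14, 6, -2, -4, 7, 5]
sift down from index 4:
  -15 vs larger child 6 at index 9, swap → [-11, -18, 0, -1, 6, 19, 9, -8, -14, -15, -2, -4, 7, 5]
sift down from index 3: already satisfies heap property
sift down from index 2:
  0 vs larger child 19 at index 5, swap → [-11, -18, 19, -1, 6, 0, 9, -8, -14, -15, -2, -4, 7, 5]
  0 vs larger child 7 at index 12, swap → [-11, -18, 19, -1, 6, 7, 9, -8, -14, -15, -2, -4, 0, 5]
sift down from index 1:
  -18 vs larger child 6 at index 4, swap → [-11, 6, 19, -1, -18, 7, 9, -8, -14, -15, -2, -4, 0, 5]
  -18 vs larger child -2 at index 10, swap → [-11, 6, 19, -1, -2, 7, 9, -8, -14, -15, -18, -4, 0, 5]
sift down from index 0:
  -11 vs larger child 19 at index 2, swap → [19, 6, -11, -1, -2, 7, 9, -8, -14, -15, -18, -4, 0, 5]
  -11 vs larger child 9 at index 6, swap → [19, 6, 9, -1, -2, 7, -11, -8, -14, -15, -18, -4, 0, 5]
  -11 vs only child 5 at index 13, swap → [19, 6, 9, -1, -2, 7, 5, -8, -14, -15, -18, -4, 0, -11]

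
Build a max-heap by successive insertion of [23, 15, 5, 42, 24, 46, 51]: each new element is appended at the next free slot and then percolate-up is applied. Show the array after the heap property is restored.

Insert 23:
  append 23 at index 0 → [23] (no swap needed)
Insert 15:
  append 15 at index 1 → [23, 15] (no swap needed)
Insert 5:
  append 5 at index 2 → [23, 15, 5] (no swap needed)
Insert 42:
  append 42 at index 3 → [23, 15, 5, 42]
  42 > parent 15 at index 1, swap → [23, 42, 5, 15]
  42 > parent 23 at index 0, swap → [42, 23, 5, 15]
Insert 24:
  append 24 at index 4 → [42, 23, 5, 15, 24]
  24 > parent 23 at index 1, swap → [42, 24, 5, 15, 23]
Insert 46:
  append 46 at index 5 → [42, 24, 5, 15, 23, 46]
  46 > parent 5 at index 2, swap → [42, 24, 46, 15, 23, 5]
  46 > parent 42 at index 0, swap → [46, 24, 42, 15, 23, 5]
Insert 51:
  append 51 at index 6 → [46, 24, 42, 15, 23, 5, 51]
  51 > parent 42 at index 2, swap → [46, 24, 51, 15, 23, 5, 42]
  51 > parent 46 at index 0, swap → [51, 24, 46, 15, 23, 5, 42]

[51, 24, 46, 15, 23, 5, 42]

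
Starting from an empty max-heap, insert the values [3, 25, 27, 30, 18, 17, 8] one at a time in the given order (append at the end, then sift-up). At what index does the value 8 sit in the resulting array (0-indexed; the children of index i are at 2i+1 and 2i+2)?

6

Insert 3:
  append 3 at index 0 → [3] (no swap needed)
Insert 25:
  append 25 at index 1 → [3, 25]
  25 > parent 3 at index 0, swap → [25, 3]
Insert 27:
  append 27 at index 2 → [25, 3, 27]
  27 > parent 25 at index 0, swap → [27, 3, 25]
Insert 30:
  append 30 at index 3 → [27, 3, 25, 30]
  30 > parent 3 at index 1, swap → [27, 30, 25, 3]
  30 > parent 27 at index 0, swap → [30, 27, 25, 3]
Insert 18:
  append 18 at index 4 → [30, 27, 25, 3, 18] (no swap needed)
Insert 17:
  append 17 at index 5 → [30, 27, 25, 3, 18, 17] (no swap needed)
Insert 8:
  append 8 at index 6 → [30, 27, 25, 3, 18, 17, 8] (no swap needed)
resulting array: [30, 27, 25, 3, 18, 17, 8]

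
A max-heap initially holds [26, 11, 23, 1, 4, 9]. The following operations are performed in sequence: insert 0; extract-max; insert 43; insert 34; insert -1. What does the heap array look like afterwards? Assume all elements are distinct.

insert 0:
  append 0 at index 6 → [26, 11, 23, 1, 4, 9, 0] (no swap needed)
extract-max → returns 26:
  remove root 26; move last element 0 to root → [0, 11, 23, 1, 4, 9]
  0 vs larger child 23 at index 2, swap → [23, 11, 0, 1, 4, 9]
  0 vs only child 9 at index 5, swap → [23, 11, 9, 1, 4, 0]
insert 43:
  append 43 at index 6 → [23, 11, 9, 1, 4, 0, 43]
  43 > parent 9 at index 2, swap → [23, 11, 43, 1, 4, 0, 9]
  43 > parent 23 at index 0, swap → [43, 11, 23, 1, 4, 0, 9]
insert 34:
  append 34 at index 7 → [43, 11, 23, 1, 4, 0, 9, 34]
  34 > parent 1 at index 3, swap → [43, 11, 23, 34, 4, 0, 9, 1]
  34 > parent 11 at index 1, swap → [43, 34, 23, 11, 4, 0, 9, 1]
insert -1:
  append -1 at index 8 → [43, 34, 23, 11, 4, 0, 9, 1, -1] (no swap needed)

[43, 34, 23, 11, 4, 0, 9, 1, -1]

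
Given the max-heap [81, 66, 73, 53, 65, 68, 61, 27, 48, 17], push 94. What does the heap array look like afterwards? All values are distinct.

[94, 81, 73, 53, 66, 68, 61, 27, 48, 17, 65]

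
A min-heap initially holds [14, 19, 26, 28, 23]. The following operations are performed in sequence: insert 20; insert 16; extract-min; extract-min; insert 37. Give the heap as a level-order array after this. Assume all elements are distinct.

[19, 23, 20, 28, 26, 37]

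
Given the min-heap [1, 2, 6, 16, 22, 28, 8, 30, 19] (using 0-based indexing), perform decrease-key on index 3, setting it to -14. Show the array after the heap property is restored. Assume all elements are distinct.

set index 3 from 16 to -14 → [1, 2, 6, -14, 22, 28, 8, 30, 19]
-14 < parent 2 at index 1, swap → [1, -14, 6, 2, 22, 28, 8, 30, 19]
-14 < parent 1 at index 0, swap → [-14, 1, 6, 2, 22, 28, 8, 30, 19]

[-14, 1, 6, 2, 22, 28, 8, 30, 19]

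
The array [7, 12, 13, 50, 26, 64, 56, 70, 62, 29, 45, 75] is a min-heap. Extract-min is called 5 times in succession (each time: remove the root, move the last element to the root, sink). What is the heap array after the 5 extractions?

[45, 50, 56, 62, 75, 64, 70]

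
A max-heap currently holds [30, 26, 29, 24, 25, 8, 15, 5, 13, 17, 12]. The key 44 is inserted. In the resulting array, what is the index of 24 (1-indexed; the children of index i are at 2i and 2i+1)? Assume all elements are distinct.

4

append 44 at index 12 → [30, 26, 29, 24, 25, 8, 15, 5, 13, 17, 12, 44]
44 > parent 8 at index 6, swap → [30, 26, 29, 24, 25, 44, 15, 5, 13, 17, 12, 8]
44 > parent 29 at index 3, swap → [30, 26, 44, 24, 25, 29, 15, 5, 13, 17, 12, 8]
44 > parent 30 at index 1, swap → [44, 26, 30, 24, 25, 29, 15, 5, 13, 17, 12, 8]
resulting array: [44, 26, 30, 24, 25, 29, 15, 5, 13, 17, 12, 8]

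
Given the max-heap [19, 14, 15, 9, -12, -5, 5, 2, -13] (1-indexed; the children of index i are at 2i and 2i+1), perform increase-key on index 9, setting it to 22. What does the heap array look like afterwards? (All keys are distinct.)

[22, 19, 15, 14, -12, -5, 5, 2, 9]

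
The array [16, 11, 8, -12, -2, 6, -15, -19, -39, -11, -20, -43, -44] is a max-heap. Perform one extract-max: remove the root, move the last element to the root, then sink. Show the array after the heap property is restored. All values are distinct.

remove root 16; move last element -44 to root → [-44, 11, 8, -12, -2, 6, -15, -19, -39, -11, -20, -43]
-44 vs larger child 11 at index 1, swap → [11, -44, 8, -12, -2, 6, -15, -19, -39, -11, -20, -43]
-44 vs larger child -2 at index 4, swap → [11, -2, 8, -12, -44, 6, -15, -19, -39, -11, -20, -43]
-44 vs larger child -11 at index 9, swap → [11, -2, 8, -12, -11, 6, -15, -19, -39, -44, -20, -43]

[11, -2, 8, -12, -11, 6, -15, -19, -39, -44, -20, -43]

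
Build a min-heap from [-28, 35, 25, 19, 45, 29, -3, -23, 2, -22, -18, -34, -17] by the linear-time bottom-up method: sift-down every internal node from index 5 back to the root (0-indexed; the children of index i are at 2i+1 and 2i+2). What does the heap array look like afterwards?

sift down from index 5:
  29 vs smaller child -34 at index 11, swap → [-28, 35, 25, 19, 45, -34, -3, -23, 2, -22, -18, 29, -17]
sift down from index 4:
  45 vs smaller child -22 at index 9, swap → [-28, 35, 25, 19, -22, -34, -3, -23, 2, 45, -18, 29, -17]
sift down from index 3:
  19 vs smaller child -23 at index 7, swap → [-28, 35, 25, -23, -22, -34, -3, 19, 2, 45, -18, 29, -17]
sift down from index 2:
  25 vs smaller child -34 at index 5, swap → [-28, 35, -34, -23, -22, 25, -3, 19, 2, 45, -18, 29, -17]
  25 vs smaller child -17 at index 12, swap → [-28, 35, -34, -23, -22, -17, -3, 19, 2, 45, -18, 29, 25]
sift down from index 1:
  35 vs smaller child -23 at index 3, swap → [-28, -23, -34, 35, -22, -17, -3, 19, 2, 45, -18, 29, 25]
  35 vs smaller child 2 at index 8, swap → [-28, -23, -34, 2, -22, -17, -3, 19, 35, 45, -18, 29, 25]
sift down from index 0:
  -28 vs smaller child -34 at index 2, swap → [-34, -23, -28, 2, -22, -17, -3, 19, 35, 45, -18, 29, 25]

[-34, -23, -28, 2, -22, -17, -3, 19, 35, 45, -18, 29, 25]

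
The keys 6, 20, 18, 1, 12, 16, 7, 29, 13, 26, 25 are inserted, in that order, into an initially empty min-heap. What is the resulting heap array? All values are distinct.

[1, 6, 7, 13, 12, 18, 16, 29, 20, 26, 25]

Insert 6:
  append 6 at index 0 → [6] (no swap needed)
Insert 20:
  append 20 at index 1 → [6, 20] (no swap needed)
Insert 18:
  append 18 at index 2 → [6, 20, 18] (no swap needed)
Insert 1:
  append 1 at index 3 → [6, 20, 18, 1]
  1 < parent 20 at index 1, swap → [6, 1, 18, 20]
  1 < parent 6 at index 0, swap → [1, 6, 18, 20]
Insert 12:
  append 12 at index 4 → [1, 6, 18, 20, 12] (no swap needed)
Insert 16:
  append 16 at index 5 → [1, 6, 18, 20, 12, 16]
  16 < parent 18 at index 2, swap → [1, 6, 16, 20, 12, 18]
Insert 7:
  append 7 at index 6 → [1, 6, 16, 20, 12, 18, 7]
  7 < parent 16 at index 2, swap → [1, 6, 7, 20, 12, 18, 16]
Insert 29:
  append 29 at index 7 → [1, 6, 7, 20, 12, 18, 16, 29] (no swap needed)
Insert 13:
  append 13 at index 8 → [1, 6, 7, 20, 12, 18, 16, 29, 13]
  13 < parent 20 at index 3, swap → [1, 6, 7, 13, 12, 18, 16, 29, 20]
Insert 26:
  append 26 at index 9 → [1, 6, 7, 13, 12, 18, 16, 29, 20, 26] (no swap needed)
Insert 25:
  append 25 at index 10 → [1, 6, 7, 13, 12, 18, 16, 29, 20, 26, 25] (no swap needed)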